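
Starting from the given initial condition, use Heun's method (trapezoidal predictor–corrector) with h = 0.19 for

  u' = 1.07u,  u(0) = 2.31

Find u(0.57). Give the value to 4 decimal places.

4.2356

Heun: k1 = f(t_n, u_n); k2 = f(t_n + h, u_n + h·k1); u_{n+1} = u_n + (h/2)·(k1 + k2).
t=0.000000, u=2.310000:
  k1 = f(0.000000, 2.310000) = 2.471700
  k2 = f(0.190000, 2.779623) = 2.974197
  u ← 2.310000 + (0.19/2)·(2.471700 + 2.974197) = 2.827360
t=0.190000, u=2.827360:
  k1 = f(0.190000, 2.827360) = 3.025275
  k2 = f(0.380000, 3.402163) = 3.640314
  u ← 2.827360 + (0.19/2)·(3.025275 + 3.640314) = 3.460591
t=0.380000, u=3.460591:
  k1 = f(0.380000, 3.460591) = 3.702833
  k2 = f(0.570000, 4.164129) = 4.455618
  u ← 3.460591 + (0.19/2)·(3.702833 + 4.455618) = 4.235644
u(0.57) ≈ 4.2356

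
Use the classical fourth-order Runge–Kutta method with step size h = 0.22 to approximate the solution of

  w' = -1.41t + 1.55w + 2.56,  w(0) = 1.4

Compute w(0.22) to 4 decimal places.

2.6016

RK4: k1 = f(t_n, w_n); k2 = f(t_n + h/2, w_n + (h/2)·k1); k3 = f(t_n + h/2, w_n + (h/2)·k2); k4 = f(t_n + h, w_n + h·k3); w_{n+1} = w_n + (h/6)·(k1 + 2k2 + 2k3 + k4).
t=0.000000, w=1.400000:
  k1 = f(0.000000, 1.400000) = 4.730000
  k2 = f(0.110000, 1.920300) = 5.381365
  k3 = f(0.110000, 1.991950) = 5.492423
  k4 = f(0.220000, 2.608333) = 6.292716
  w ← 1.400000 + (0.22/6)·(k1 + 2k2 + 2k3 + k4) = 2.601577
w(0.22) ≈ 2.6016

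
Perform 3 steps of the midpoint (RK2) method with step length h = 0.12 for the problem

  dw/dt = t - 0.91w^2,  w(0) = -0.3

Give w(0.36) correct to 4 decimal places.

Midpoint: k1 = f(t_n, w_n); k2 = f(t_n + h/2, w_n + (h/2)·k1); w_{n+1} = w_n + h·k2.
t=0.000000, w=-0.300000:
  k1 = f(0.000000, -0.300000) = -0.081900
  k2 = f(0.060000, -0.304914) = -0.024605
  w ← -0.300000 + 0.12·(-0.024605) = -0.302953
t=0.120000, w=-0.302953:
  k1 = f(0.120000, -0.302953) = 0.036480
  k2 = f(0.180000, -0.300764) = 0.097682
  w ← -0.302953 + 0.12·0.097682 = -0.291231
t=0.240000, w=-0.291231:
  k1 = f(0.240000, -0.291231) = 0.162818
  k2 = f(0.300000, -0.281462) = 0.227909
  w ← -0.291231 + 0.12·0.227909 = -0.263882
w(0.36) ≈ -0.2639

-0.2639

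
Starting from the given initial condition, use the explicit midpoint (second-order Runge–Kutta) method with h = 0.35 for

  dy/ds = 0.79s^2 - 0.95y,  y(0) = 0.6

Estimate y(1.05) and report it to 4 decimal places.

Midpoint: k1 = f(s_n, y_n); k2 = f(s_n + h/2, y_n + (h/2)·k1); y_{n+1} = y_n + h·k2.
s=0.000000, y=0.600000:
  k1 = f(0.000000, 0.600000) = -0.570000
  k2 = f(0.175000, 0.500250) = -0.451044
  y ← 0.600000 + 0.35·(-0.451044) = 0.442135
s=0.350000, y=0.442135:
  k1 = f(0.350000, 0.442135) = -0.323253
  k2 = f(0.525000, 0.385565) = -0.148543
  y ← 0.442135 + 0.35·(-0.148543) = 0.390144
s=0.700000, y=0.390144:
  k1 = f(0.700000, 0.390144) = 0.016463
  k2 = f(0.875000, 0.393025) = 0.231470
  y ← 0.390144 + 0.35·0.231470 = 0.471159
y(1.05) ≈ 0.4712

0.4712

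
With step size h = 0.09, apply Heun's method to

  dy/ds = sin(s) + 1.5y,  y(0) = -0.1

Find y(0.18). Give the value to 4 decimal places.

Heun: k1 = f(s_n, y_n); k2 = f(s_n + h, y_n + h·k1); y_{n+1} = y_n + (h/2)·(k1 + k2).
s=0.000000, y=-0.100000:
  k1 = f(0.000000, -0.100000) = -0.150000
  k2 = f(0.090000, -0.113500) = -0.080371
  y ← -0.100000 + (0.09/2)·(-0.150000 + (-0.080371)) = -0.110367
s=0.090000, y=-0.110367:
  k1 = f(0.090000, -0.110367) = -0.075672
  k2 = f(0.180000, -0.117177) = 0.003264
  y ← -0.110367 + (0.09/2)·(-0.075672 + 0.003264) = -0.113625
y(0.18) ≈ -0.1136

-0.1136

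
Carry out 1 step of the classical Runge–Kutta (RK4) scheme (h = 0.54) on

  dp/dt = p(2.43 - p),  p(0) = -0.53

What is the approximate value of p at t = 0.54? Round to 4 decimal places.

-4.0261

RK4: k1 = f(t_n, p_n); k2 = f(t_n + h/2, p_n + (h/2)·k1); k3 = f(t_n + h/2, p_n + (h/2)·k2); k4 = f(t_n + h, p_n + h·k3); p_{n+1} = p_n + (h/6)·(k1 + 2k2 + 2k3 + k4).
t=0.000000, p=-0.530000:
  k1 = f(0.000000, -0.530000) = -1.568800
  k2 = f(0.270000, -0.953576) = -3.226497
  k3 = f(0.270000, -1.401154) = -5.368038
  k4 = f(0.540000, -3.428740) = -20.088099
  p ← -0.530000 + (0.54/6)·(k1 + 2k2 + 2k3 + k4) = -4.026137
p(0.54) ≈ -4.0261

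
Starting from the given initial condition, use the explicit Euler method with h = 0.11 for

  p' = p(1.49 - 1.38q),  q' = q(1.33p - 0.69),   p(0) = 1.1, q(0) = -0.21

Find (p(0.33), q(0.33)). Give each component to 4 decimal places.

1.8957, -0.2938

Euler on (p,q): p_{n+1} = p_n + h·p', q_{n+1} = q_n + h·q'.
0.000000: (1.100000, -0.210000); f=(1.957780, -0.162330) → (1.315356, -0.227856)
0.110000: (1.315356, -0.227856); f=(2.373483, -0.241396) → (1.576439, -0.254410)
0.220000: (1.576439, -0.254410); f=(2.902359, -0.357869) → (1.895698, -0.293775)
(p(0.33), q(0.33)) ≈ (1.8957, -0.2938)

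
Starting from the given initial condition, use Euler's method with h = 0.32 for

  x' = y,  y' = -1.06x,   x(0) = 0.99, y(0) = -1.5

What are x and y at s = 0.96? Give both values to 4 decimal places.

-0.7203, -1.9825

Euler on (x,y): x_{n+1} = x_n + h·x', y_{n+1} = y_n + h·y'.
0.000000: (0.990000, -1.500000); f=(-1.500000, -1.049400) → (0.510000, -1.835808)
0.320000: (0.510000, -1.835808); f=(-1.835808, -0.540600) → (-0.077459, -2.008800)
0.640000: (-0.077459, -2.008800); f=(-2.008800, 0.082106) → (-0.720275, -1.982526)
(x(0.96), y(0.96)) ≈ (-0.7203, -1.9825)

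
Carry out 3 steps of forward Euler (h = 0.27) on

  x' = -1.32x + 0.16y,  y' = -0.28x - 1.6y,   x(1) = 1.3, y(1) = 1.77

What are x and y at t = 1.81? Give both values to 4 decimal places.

0.4227, 0.2060

Euler on (x,y): x_{n+1} = x_n + h·x', y_{n+1} = y_n + h·y'.
1.000000: (1.300000, 1.770000); f=(-1.432800, -3.196000) → (0.913144, 0.907080)
1.270000: (0.913144, 0.907080); f=(-1.060217, -1.707008) → (0.626885, 0.446188)
1.540000: (0.626885, 0.446188); f=(-0.756099, -0.889428) → (0.422739, 0.206042)
(x(1.81), y(1.81)) ≈ (0.4227, 0.2060)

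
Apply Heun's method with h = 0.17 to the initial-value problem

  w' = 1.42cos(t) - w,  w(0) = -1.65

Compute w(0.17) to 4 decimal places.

-1.1742

Heun: k1 = f(t_n, w_n); k2 = f(t_n + h, w_n + h·k1); w_{n+1} = w_n + (h/2)·(k1 + k2).
t=0.000000, w=-1.650000:
  k1 = f(0.000000, -1.650000) = 3.070000
  k2 = f(0.170000, -1.128100) = 2.527630
  w ← -1.650000 + (0.17/2)·(3.070000 + 2.527630) = -1.174201
w(0.17) ≈ -1.1742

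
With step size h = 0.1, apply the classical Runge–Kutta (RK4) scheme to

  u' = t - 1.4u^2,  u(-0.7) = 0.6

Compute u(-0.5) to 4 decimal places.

RK4: k1 = f(t_n, u_n); k2 = f(t_n + h/2, u_n + (h/2)·k1); k3 = f(t_n + h/2, u_n + (h/2)·k2); k4 = f(t_n + h, u_n + h·k3); u_{n+1} = u_n + (h/6)·(k1 + 2k2 + 2k3 + k4).
t=-0.700000, u=0.600000:
  k1 = f(-0.700000, 0.600000) = -1.204000
  k2 = f(-0.650000, 0.539800) = -1.057938
  k3 = f(-0.650000, 0.547103) = -1.069051
  k4 = f(-0.600000, 0.493095) = -0.940400
  u ← 0.600000 + (0.1/6)·(k1 + 2k2 + 2k3 + k4) = 0.493360
t=-0.600000, u=0.493360:
  k1 = f(-0.600000, 0.493360) = -0.940766
  k2 = f(-0.550000, 0.446322) = -0.828885
  k3 = f(-0.550000, 0.451916) = -0.835920
  k4 = f(-0.500000, 0.409768) = -0.735074
  u ← 0.493360 + (0.1/6)·(k1 + 2k2 + 2k3 + k4) = 0.409936
u(-0.5) ≈ 0.4099

0.4099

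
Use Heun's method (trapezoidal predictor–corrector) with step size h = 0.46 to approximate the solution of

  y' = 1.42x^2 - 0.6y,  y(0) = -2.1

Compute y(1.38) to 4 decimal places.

0.1816

Heun: k1 = f(x_n, y_n); k2 = f(x_n + h, y_n + h·k1); y_{n+1} = y_n + (h/2)·(k1 + k2).
x=0.000000, y=-2.100000:
  k1 = f(0.000000, -2.100000) = 1.260000
  k2 = f(0.460000, -1.520400) = 1.212712
  y ← -2.100000 + (0.46/2)·(1.260000 + 1.212712) = -1.531276
x=0.460000, y=-1.531276:
  k1 = f(0.460000, -1.531276) = 1.219238
  k2 = f(0.920000, -0.970427) = 1.784144
  y ← -1.531276 + (0.46/2)·(1.219238 + 1.784144) = -0.840498
x=0.920000, y=-0.840498:
  k1 = f(0.920000, -0.840498) = 1.706187
  k2 = f(1.380000, -0.055652) = 2.737639
  y ← -0.840498 + (0.46/2)·(1.706187 + 2.737639) = 0.181582
y(1.38) ≈ 0.1816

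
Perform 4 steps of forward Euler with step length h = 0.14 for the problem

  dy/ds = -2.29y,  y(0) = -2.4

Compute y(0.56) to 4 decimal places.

Euler: y_{n+1} = y_n + h·f(s_n, y_n).
s=0.000000, y=-2.400000: f=5.496000 → y ← -2.400000 + 0.14·5.496000 = -1.630560
s=0.140000, y=-1.630560: f=3.733982 → y ← -1.630560 + 0.14·3.733982 = -1.107802
s=0.280000, y=-1.107802: f=2.536868 → y ← -1.107802 + 0.14·2.536868 = -0.752641
s=0.420000, y=-0.752641: f=1.723548 → y ← -0.752641 + 0.14·1.723548 = -0.511344
y(0.56) ≈ -0.5113

-0.5113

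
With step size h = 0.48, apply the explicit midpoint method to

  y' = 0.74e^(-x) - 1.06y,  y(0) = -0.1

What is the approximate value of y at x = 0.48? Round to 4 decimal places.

0.1270

Midpoint: k1 = f(x_n, y_n); k2 = f(x_n + h/2, y_n + (h/2)·k1); y_{n+1} = y_n + h·k2.
x=0.000000, y=-0.100000:
  k1 = f(0.000000, -0.100000) = 0.846000
  k2 = f(0.240000, 0.103040) = 0.472882
  y ← -0.100000 + 0.48·0.472882 = 0.126983
y(0.48) ≈ 0.1270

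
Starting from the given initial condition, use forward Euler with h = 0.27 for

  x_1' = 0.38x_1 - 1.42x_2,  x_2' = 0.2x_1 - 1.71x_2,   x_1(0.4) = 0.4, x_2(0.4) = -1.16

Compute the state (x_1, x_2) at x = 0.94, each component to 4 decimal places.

Euler on (x_1,x_2): x_1_{n+1} = x_1_n + h·x_1', x_2_{n+1} = x_2_n + h·x_2'.
0.400000: (0.400000, -1.160000); f=(1.799200, 2.063600) → (0.885784, -0.602828)
0.670000: (0.885784, -0.602828); f=(1.192614, 1.207993) → (1.207790, -0.276670)
(x_1(0.94), x_2(0.94)) ≈ (1.2078, -0.2767)

1.2078, -0.2767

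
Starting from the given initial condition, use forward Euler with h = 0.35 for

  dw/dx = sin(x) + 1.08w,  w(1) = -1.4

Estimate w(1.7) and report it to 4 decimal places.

-1.9111

Euler: w_{n+1} = w_n + h·f(x_n, w_n).
x=1.000000, w=-1.400000: f=-0.670529 → w ← -1.400000 + 0.35·(-0.670529) = -1.634685
x=1.350000, w=-1.634685: f=-0.789737 → w ← -1.634685 + 0.35·(-0.789737) = -1.911093
w(1.7) ≈ -1.9111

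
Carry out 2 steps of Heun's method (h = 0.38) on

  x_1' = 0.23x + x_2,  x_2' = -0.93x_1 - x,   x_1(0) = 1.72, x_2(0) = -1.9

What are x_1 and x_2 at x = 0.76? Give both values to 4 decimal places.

-0.0708, -2.8280

Heun on (x_1,x_2): k1 = f(x_n, state_n); k2 = f(x_n + h, state_n + h·k1); state_{n+1} = state_n + (h/2)·(k1 + k2).
0.000000: (1.720000, -1.900000)
  k1 = (-1.900000, -1.599600)
  predictor → (0.998000, -2.507848)
  k2 = (-2.420448, -1.308140)
  → (0.899115, -2.452471)
0.380000: (0.899115, -2.452471)
  k1 = (-2.365071, -1.216177)
  predictor → (0.000388, -2.914618)
  k2 = (-2.739818, -0.760361)
  → (-0.070814, -2.828013)
(x_1(0.76), x_2(0.76)) ≈ (-0.0708, -2.8280)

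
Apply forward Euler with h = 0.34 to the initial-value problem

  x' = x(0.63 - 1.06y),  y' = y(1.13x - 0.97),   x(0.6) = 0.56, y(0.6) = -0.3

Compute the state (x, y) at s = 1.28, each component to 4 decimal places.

0.9700, -0.2536

Euler on (x,y): x_{n+1} = x_n + h·x', y_{n+1} = y_n + h·y'.
0.600000: (0.560000, -0.300000); f=(0.530880, 0.101160) → (0.740499, -0.265606)
0.940000: (0.740499, -0.265606); f=(0.674996, 0.035388) → (0.969998, -0.253574)
(x(1.28), y(1.28)) ≈ (0.9700, -0.2536)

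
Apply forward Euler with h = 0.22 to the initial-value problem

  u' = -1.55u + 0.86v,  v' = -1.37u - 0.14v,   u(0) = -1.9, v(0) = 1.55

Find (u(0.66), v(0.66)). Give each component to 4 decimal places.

0.2775, 2.3013

Euler on (u,v): u_{n+1} = u_n + h·u', v_{n+1} = v_n + h·v'.
0.000000: (-1.900000, 1.550000); f=(4.278000, 2.386000) → (-0.958840, 2.074920)
0.220000: (-0.958840, 2.074920); f=(3.270633, 1.023122) → (-0.239301, 2.300007)
0.440000: (-0.239301, 2.300007); f=(2.348922, 0.005841) → (0.277462, 2.301292)
(u(0.66), v(0.66)) ≈ (0.2775, 2.3013)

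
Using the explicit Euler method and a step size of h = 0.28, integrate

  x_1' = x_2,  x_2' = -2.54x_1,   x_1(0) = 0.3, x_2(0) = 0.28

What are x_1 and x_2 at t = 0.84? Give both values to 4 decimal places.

Euler on (x_1,x_2): x_1_{n+1} = x_1_n + h·x_1', x_2_{n+1} = x_2_n + h·x_2'.
0.000000: (0.300000, 0.280000); f=(0.280000, -0.762000) → (0.378400, 0.066640)
0.280000: (0.378400, 0.066640); f=(0.066640, -0.961136) → (0.397059, -0.202478)
0.560000: (0.397059, -0.202478); f=(-0.202478, -1.008530) → (0.340365, -0.484867)
(x_1(0.84), x_2(0.84)) ≈ (0.3404, -0.4849)

0.3404, -0.4849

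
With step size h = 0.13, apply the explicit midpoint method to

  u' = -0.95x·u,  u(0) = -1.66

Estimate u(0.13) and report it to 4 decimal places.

Midpoint: k1 = f(x_n, u_n); k2 = f(x_n + h/2, u_n + (h/2)·k1); u_{n+1} = u_n + h·k2.
x=0.000000, u=-1.660000:
  k1 = f(0.000000, -1.660000) = 0.000000
  k2 = f(0.065000, -1.660000) = 0.102505
  u ← -1.660000 + 0.13·0.102505 = -1.646674
u(0.13) ≈ -1.6467

-1.6467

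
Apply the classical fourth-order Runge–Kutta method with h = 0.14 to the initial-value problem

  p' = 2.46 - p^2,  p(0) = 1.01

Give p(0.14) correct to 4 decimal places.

RK4: k1 = f(x_n, p_n); k2 = f(x_n + h/2, p_n + (h/2)·k1); k3 = f(x_n + h/2, p_n + (h/2)·k2); k4 = f(x_n + h, p_n + h·k3); p_{n+1} = p_n + (h/6)·(k1 + 2k2 + 2k3 + k4).
x=0.000000, p=1.010000:
  k1 = f(0.000000, 1.010000) = 1.439900
  k2 = f(0.070000, 1.110793) = 1.226139
  k3 = f(0.070000, 1.095830) = 1.259157
  k4 = f(0.140000, 1.186282) = 1.052735
  p ← 1.010000 + (0.14/6)·(k1 + 2k2 + 2k3 + k4) = 1.184142
p(0.14) ≈ 1.1841

1.1841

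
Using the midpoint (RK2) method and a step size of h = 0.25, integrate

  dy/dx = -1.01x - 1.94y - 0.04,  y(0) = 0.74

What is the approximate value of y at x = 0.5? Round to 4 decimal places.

0.1844

Midpoint: k1 = f(x_n, y_n); k2 = f(x_n + h/2, y_n + (h/2)·k1); y_{n+1} = y_n + h·k2.
x=0.000000, y=0.740000:
  k1 = f(0.000000, 0.740000) = -1.475600
  k2 = f(0.125000, 0.555550) = -1.244017
  y ← 0.740000 + 0.25·(-1.244017) = 0.428996
x=0.250000, y=0.428996:
  k1 = f(0.250000, 0.428996) = -1.124752
  k2 = f(0.375000, 0.288402) = -0.978249
  y ← 0.428996 + 0.25·(-0.978249) = 0.184433
y(0.5) ≈ 0.1844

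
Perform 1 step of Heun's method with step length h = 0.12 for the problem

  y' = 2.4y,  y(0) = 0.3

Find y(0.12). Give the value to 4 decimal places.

Heun: k1 = f(t_n, y_n); k2 = f(t_n + h, y_n + h·k1); y_{n+1} = y_n + (h/2)·(k1 + k2).
t=0.000000, y=0.300000:
  k1 = f(0.000000, 0.300000) = 0.720000
  k2 = f(0.120000, 0.386400) = 0.927360
  y ← 0.300000 + (0.12/2)·(0.720000 + 0.927360) = 0.398842
y(0.12) ≈ 0.3988

0.3988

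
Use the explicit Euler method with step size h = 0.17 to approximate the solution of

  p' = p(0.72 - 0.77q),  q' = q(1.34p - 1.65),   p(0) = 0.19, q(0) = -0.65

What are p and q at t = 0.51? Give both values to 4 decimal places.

0.3194, -0.2991

Euler on (p,q): p_{n+1} = p_n + h·p', q_{n+1} = q_n + h·q'.
0.000000: (0.190000, -0.650000); f=(0.231895, 0.907010) → (0.229422, -0.495808)
0.170000: (0.229422, -0.495808); f=(0.252771, 0.665659) → (0.272393, -0.382646)
0.340000: (0.272393, -0.382646); f=(0.276380, 0.491698) → (0.319378, -0.299058)
(p(0.51), q(0.51)) ≈ (0.3194, -0.2991)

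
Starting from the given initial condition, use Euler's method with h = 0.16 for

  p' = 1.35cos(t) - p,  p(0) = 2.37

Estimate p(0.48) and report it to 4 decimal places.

Euler: p_{n+1} = p_n + h·f(t_n, p_n).
t=0.000000, p=2.370000: f=-1.020000 → p ← 2.370000 + 0.16·(-1.020000) = 2.206800
t=0.160000, p=2.206800: f=-0.874043 → p ← 2.206800 + 0.16·(-0.874043) = 2.066953
t=0.320000, p=2.066953: f=-0.785485 → p ← 2.066953 + 0.16·(-0.785485) = 1.941275
p(0.48) ≈ 1.9413

1.9413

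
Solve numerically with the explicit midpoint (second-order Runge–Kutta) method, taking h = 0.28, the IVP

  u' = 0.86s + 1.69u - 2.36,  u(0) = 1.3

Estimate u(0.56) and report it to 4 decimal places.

Midpoint: k1 = f(s_n, u_n); k2 = f(s_n + h/2, u_n + (h/2)·k1); u_{n+1} = u_n + h·k2.
s=0.000000, u=1.300000:
  k1 = f(0.000000, 1.300000) = -0.163000
  k2 = f(0.140000, 1.277180) = -0.081166
  u ← 1.300000 + 0.28·(-0.081166) = 1.277274
s=0.280000, u=1.277274:
  k1 = f(0.280000, 1.277274) = 0.039392
  k2 = f(0.420000, 1.282789) = 0.169113
  u ← 1.277274 + 0.28·0.169113 = 1.324625
u(0.56) ≈ 1.3246

1.3246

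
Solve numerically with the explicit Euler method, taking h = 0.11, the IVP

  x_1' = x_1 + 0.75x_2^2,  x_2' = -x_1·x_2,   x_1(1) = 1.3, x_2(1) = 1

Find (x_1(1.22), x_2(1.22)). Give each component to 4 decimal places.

Euler on (x_1,x_2): x_1_{n+1} = x_1_n + h·x_1', x_2_{n+1} = x_2_n + h·x_2'.
1.000000: (1.300000, 1.000000); f=(2.050000, -1.300000) → (1.525500, 0.857000)
1.110000: (1.525500, 0.857000); f=(2.076337, -1.307354) → (1.753897, 0.713191)
(x_1(1.22), x_2(1.22)) ≈ (1.7539, 0.7132)

1.7539, 0.7132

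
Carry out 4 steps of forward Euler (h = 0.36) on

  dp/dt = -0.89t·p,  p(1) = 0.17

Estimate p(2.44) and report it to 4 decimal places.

Euler: p_{n+1} = p_n + h·f(t_n, p_n).
t=1.000000, p=0.170000: f=-0.151300 → p ← 0.170000 + 0.36·(-0.151300) = 0.115532
t=1.360000, p=0.115532: f=-0.139840 → p ← 0.115532 + 0.36·(-0.139840) = 0.065190
t=1.720000, p=0.065190: f=-0.099792 → p ← 0.065190 + 0.36·(-0.099792) = 0.029264
t=2.080000, p=0.029264: f=-0.054174 → p ← 0.029264 + 0.36·(-0.054174) = 0.009762
p(2.44) ≈ 0.0098

0.0098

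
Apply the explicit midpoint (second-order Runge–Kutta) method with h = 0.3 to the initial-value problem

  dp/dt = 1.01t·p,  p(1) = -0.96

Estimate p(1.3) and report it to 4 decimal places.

Midpoint: k1 = f(t_n, p_n); k2 = f(t_n + h/2, p_n + (h/2)·k1); p_{n+1} = p_n + h·k2.
t=1.000000, p=-0.960000:
  k1 = f(1.000000, -0.960000) = -0.969600
  k2 = f(1.150000, -1.105440) = -1.283969
  p ← -0.960000 + 0.3·(-1.283969) = -1.345191
p(1.3) ≈ -1.3452

-1.3452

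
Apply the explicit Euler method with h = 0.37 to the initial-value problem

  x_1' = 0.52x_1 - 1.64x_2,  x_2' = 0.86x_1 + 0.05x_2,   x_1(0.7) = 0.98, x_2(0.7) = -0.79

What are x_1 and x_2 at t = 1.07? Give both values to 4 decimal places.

1.6479, -0.4928

Euler on (x_1,x_2): x_1_{n+1} = x_1_n + h·x_1', x_2_{n+1} = x_2_n + h·x_2'.
0.700000: (0.980000, -0.790000); f=(1.805200, 0.803300) → (1.647924, -0.492779)
(x_1(1.07), x_2(1.07)) ≈ (1.6479, -0.4928)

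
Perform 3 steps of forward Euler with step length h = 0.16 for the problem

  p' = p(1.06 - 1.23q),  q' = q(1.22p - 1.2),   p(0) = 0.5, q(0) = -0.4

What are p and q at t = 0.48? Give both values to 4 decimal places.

Euler on (p,q): p_{n+1} = p_n + h·p', q_{n+1} = q_n + h·q'.
0.000000: (0.500000, -0.400000); f=(0.776000, 0.236000) → (0.624160, -0.362240)
0.160000: (0.624160, -0.362240); f=(0.939707, 0.158851) → (0.774513, -0.336824)
0.320000: (0.774513, -0.336824); f=(1.141860, 0.085922) → (0.957211, -0.323076)
(p(0.48), q(0.48)) ≈ (0.9572, -0.3231)

0.9572, -0.3231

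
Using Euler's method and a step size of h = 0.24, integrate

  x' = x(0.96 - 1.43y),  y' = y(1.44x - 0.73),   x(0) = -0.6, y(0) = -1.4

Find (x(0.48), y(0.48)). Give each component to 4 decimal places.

Euler on (x,y): x_{n+1} = x_n + h·x', y_{n+1} = y_n + h·y'.
0.000000: (-0.600000, -1.400000); f=(-1.777200, 2.231600) → (-1.026528, -0.864416)
0.240000: (-1.026528, -0.864416); f=(-2.254373, 1.908804) → (-1.567578, -0.406303)
(x(0.48), y(0.48)) ≈ (-1.5676, -0.4063)

-1.5676, -0.4063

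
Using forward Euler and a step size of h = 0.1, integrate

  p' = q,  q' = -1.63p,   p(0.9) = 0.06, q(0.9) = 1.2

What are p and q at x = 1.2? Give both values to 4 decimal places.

Euler on (p,q): p_{n+1} = p_n + h·p', q_{n+1} = q_n + h·q'.
0.900000: (0.060000, 1.200000); f=(1.200000, -0.097800) → (0.180000, 1.190220)
1.000000: (0.180000, 1.190220); f=(1.190220, -0.293400) → (0.299022, 1.160880)
1.100000: (0.299022, 1.160880); f=(1.160880, -0.487406) → (0.415110, 1.112139)
(p(1.2), q(1.2)) ≈ (0.4151, 1.1121)

0.4151, 1.1121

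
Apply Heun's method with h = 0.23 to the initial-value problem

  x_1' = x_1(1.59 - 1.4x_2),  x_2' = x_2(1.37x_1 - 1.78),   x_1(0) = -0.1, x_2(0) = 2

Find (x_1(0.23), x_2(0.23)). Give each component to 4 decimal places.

Heun on (x_1,x_2): k1 = f(t_n, state_n); k2 = f(t_n + h, state_n + h·k1); state_{n+1} = state_n + (h/2)·(k1 + k2).
0.000000: (-0.100000, 2.000000)
  k1 = (0.121000, -3.834000)
  predictor → (-0.072170, 1.118180)
  k2 = (-0.001772, -2.100918)
  → (-0.086289, 1.317484)
(x_1(0.23), x_2(0.23)) ≈ (-0.0863, 1.3175)

-0.0863, 1.3175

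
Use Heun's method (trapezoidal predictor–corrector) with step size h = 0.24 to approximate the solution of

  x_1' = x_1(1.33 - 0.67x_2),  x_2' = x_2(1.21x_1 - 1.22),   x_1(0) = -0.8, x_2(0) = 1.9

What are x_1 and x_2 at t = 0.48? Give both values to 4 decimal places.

Heun on (x_1,x_2): k1 = f(t_n, state_n); k2 = f(t_n + h, state_n + h·k1); state_{n+1} = state_n + (h/2)·(k1 + k2).
0.000000: (-0.800000, 1.900000)
  k1 = (-0.045600, -4.157200)
  predictor → (-0.810944, 0.902272)
  k2 = (-0.588322, -1.986119)
  → (-0.876071, 1.162802)
0.240000: (-0.876071, 1.162802)
  k1 = (-0.482647, -2.651241)
  predictor → (-0.991906, 0.526504)
  k2 = (-0.969333, -1.274248)
  → (-1.050308, 0.691743)
(x_1(0.48), x_2(0.48)) ≈ (-1.0503, 0.6917)

-1.0503, 0.6917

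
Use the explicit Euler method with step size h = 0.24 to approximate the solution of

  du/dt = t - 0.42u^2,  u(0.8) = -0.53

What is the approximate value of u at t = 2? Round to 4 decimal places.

0.9303

Euler: u_{n+1} = u_n + h·f(t_n, u_n).
t=0.800000, u=-0.530000: f=0.682022 → u ← -0.530000 + 0.24·0.682022 = -0.366315
t=1.040000, u=-0.366315: f=0.983642 → u ← -0.366315 + 0.24·0.983642 = -0.130241
t=1.280000, u=-0.130241: f=1.272876 → u ← -0.130241 + 0.24·1.272876 = 0.175249
t=1.520000, u=0.175249: f=1.507101 → u ← 0.175249 + 0.24·1.507101 = 0.536954
t=1.760000, u=0.536954: f=1.638906 → u ← 0.536954 + 0.24·1.638906 = 0.930291
u(2) ≈ 0.9303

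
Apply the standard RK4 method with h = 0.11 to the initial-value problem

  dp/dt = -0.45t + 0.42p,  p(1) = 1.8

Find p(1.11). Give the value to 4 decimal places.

RK4: k1 = f(t_n, p_n); k2 = f(t_n + h/2, p_n + (h/2)·k1); k3 = f(t_n + h/2, p_n + (h/2)·k2); k4 = f(t_n + h, p_n + h·k3); p_{n+1} = p_n + (h/6)·(k1 + 2k2 + 2k3 + k4).
t=1.000000, p=1.800000:
  k1 = f(1.000000, 1.800000) = 0.306000
  k2 = f(1.055000, 1.816830) = 0.288319
  k3 = f(1.055000, 1.815858) = 0.287910
  k4 = f(1.110000, 1.831670) = 0.269801
  p ← 1.800000 + (0.11/6)·(k1 + 2k2 + 2k3 + k4) = 1.831685
p(1.11) ≈ 1.8317

1.8317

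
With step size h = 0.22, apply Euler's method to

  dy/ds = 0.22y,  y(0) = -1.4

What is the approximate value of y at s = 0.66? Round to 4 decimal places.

Euler: y_{n+1} = y_n + h·f(s_n, y_n).
s=0.000000, y=-1.400000: f=-0.308000 → y ← -1.400000 + 0.22·(-0.308000) = -1.467760
s=0.220000, y=-1.467760: f=-0.322907 → y ← -1.467760 + 0.22·(-0.322907) = -1.538800
s=0.440000, y=-1.538800: f=-0.338536 → y ← -1.538800 + 0.22·(-0.338536) = -1.613277
y(0.66) ≈ -1.6133

-1.6133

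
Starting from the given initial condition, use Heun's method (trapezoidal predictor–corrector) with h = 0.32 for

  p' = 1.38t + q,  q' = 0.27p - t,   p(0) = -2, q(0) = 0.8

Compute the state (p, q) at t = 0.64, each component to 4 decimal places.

-1.3411, 0.3007

Heun on (p,q): k1 = f(t_n, state_n); k2 = f(t_n + h, state_n + h·k1); state_{n+1} = state_n + (h/2)·(k1 + k2).
0.000000: (-2.000000, 0.800000)
  k1 = (0.800000, -0.540000)
  predictor → (-1.744000, 0.627200)
  k2 = (1.068800, -0.790880)
  → (-1.700992, 0.587059)
0.320000: (-1.700992, 0.587059)
  k1 = (1.028659, -0.779268)
  predictor → (-1.371821, 0.337693)
  k2 = (1.220893, -1.010392)
  → (-1.341064, 0.300714)
(p(0.64), q(0.64)) ≈ (-1.3411, 0.3007)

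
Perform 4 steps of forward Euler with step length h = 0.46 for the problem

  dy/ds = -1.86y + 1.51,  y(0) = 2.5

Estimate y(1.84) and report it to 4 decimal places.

Euler: y_{n+1} = y_n + h·f(s_n, y_n).
s=0.000000, y=2.500000: f=-3.140000 → y ← 2.500000 + 0.46·(-3.140000) = 1.055600
s=0.460000, y=1.055600: f=-0.453416 → y ← 1.055600 + 0.46·(-0.453416) = 0.847029
s=0.920000, y=0.847029: f=-0.065473 → y ← 0.847029 + 0.46·(-0.065473) = 0.816911
s=1.380000, y=0.816911: f=-0.009454 → y ← 0.816911 + 0.46·(-0.009454) = 0.812562
y(1.84) ≈ 0.8126

0.8126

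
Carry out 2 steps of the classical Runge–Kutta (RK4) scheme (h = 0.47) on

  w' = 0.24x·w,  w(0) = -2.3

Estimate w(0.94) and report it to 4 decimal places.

RK4: k1 = f(x_n, w_n); k2 = f(x_n + h/2, w_n + (h/2)·k1); k3 = f(x_n + h/2, w_n + (h/2)·k2); k4 = f(x_n + h, w_n + h·k3); w_{n+1} = w_n + (h/6)·(k1 + 2k2 + 2k3 + k4).
x=0.000000, w=-2.300000:
  k1 = f(0.000000, -2.300000) = 0.000000
  k2 = f(0.235000, -2.300000) = -0.129720
  k3 = f(0.235000, -2.330484) = -0.131439
  k4 = f(0.470000, -2.361776) = -0.266408
  w ← -2.300000 + (0.47/6)·(k1 + 2k2 + 2k3 + k4) = -2.361784
x=0.470000, w=-2.361784:
  k1 = f(0.470000, -2.361784) = -0.266409
  k2 = f(0.705000, -2.424390) = -0.410207
  k3 = f(0.705000, -2.458182) = -0.415924
  k4 = f(0.940000, -2.557268) = -0.576920
  w ← -2.361784 + (0.47/6)·(k1 + 2k2 + 2k3 + k4) = -2.557272
w(0.94) ≈ -2.5573

-2.5573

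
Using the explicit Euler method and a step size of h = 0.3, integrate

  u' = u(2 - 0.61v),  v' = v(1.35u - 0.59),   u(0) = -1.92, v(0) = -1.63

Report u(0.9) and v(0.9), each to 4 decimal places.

Euler on (u,v): u_{n+1} = u_n + h·u', v_{n+1} = v_n + h·v'.
0.000000: (-1.920000, -1.630000); f=(-5.749056, 5.186660) → (-3.644717, -0.074002)
0.300000: (-3.644717, -0.074002); f=(-7.453961, 0.407778) → (-5.880905, 0.048331)
0.600000: (-5.880905, 0.048331); f=(-11.588428, -0.412230) → (-9.357433, -0.075337)
(u(0.9), v(0.9)) ≈ (-9.3574, -0.0753)

-9.3574, -0.0753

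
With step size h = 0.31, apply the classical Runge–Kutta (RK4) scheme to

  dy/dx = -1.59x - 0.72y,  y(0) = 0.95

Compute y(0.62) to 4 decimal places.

0.3431

RK4: k1 = f(x_n, y_n); k2 = f(x_n + h/2, y_n + (h/2)·k1); k3 = f(x_n + h/2, y_n + (h/2)·k2); k4 = f(x_n + h, y_n + h·k3); y_{n+1} = y_n + (h/6)·(k1 + 2k2 + 2k3 + k4).
x=0.000000, y=0.950000:
  k1 = f(0.000000, 0.950000) = -0.684000
  k2 = f(0.155000, 0.843980) = -0.854116
  k3 = f(0.155000, 0.817612) = -0.835131
  k4 = f(0.310000, 0.691109) = -0.990499
  y ← 0.950000 + (0.31/6)·(k1 + 2k2 + 2k3 + k4) = 0.688929
x=0.310000, y=0.688929:
  k1 = f(0.310000, 0.688929) = -0.988929
  k2 = f(0.465000, 0.535645) = -1.125014
  k3 = f(0.465000, 0.514552) = -1.109827
  k4 = f(0.620000, 0.344882) = -1.234115
  y ← 0.688929 + (0.31/6)·(k1 + 2k2 + 2k3 + k4) = 0.343138
y(0.62) ≈ 0.3431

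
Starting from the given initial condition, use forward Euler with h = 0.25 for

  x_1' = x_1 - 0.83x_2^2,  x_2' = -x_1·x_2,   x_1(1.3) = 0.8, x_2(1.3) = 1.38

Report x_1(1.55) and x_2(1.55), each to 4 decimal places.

Euler on (x_1,x_2): x_1_{n+1} = x_1_n + h·x_1', x_2_{n+1} = x_2_n + h·x_2'.
1.300000: (0.800000, 1.380000); f=(-0.780652, -1.104000) → (0.604837, 1.104000)
(x_1(1.55), x_2(1.55)) ≈ (0.6048, 1.1040)

0.6048, 1.1040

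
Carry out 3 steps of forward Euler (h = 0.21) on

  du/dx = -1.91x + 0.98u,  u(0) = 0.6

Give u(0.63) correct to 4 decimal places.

Euler: u_{n+1} = u_n + h·f(x_n, u_n).
x=0.000000, u=0.600000: f=0.588000 → u ← 0.600000 + 0.21·0.588000 = 0.723480
x=0.210000, u=0.723480: f=0.307910 → u ← 0.723480 + 0.21·0.307910 = 0.788141
x=0.420000, u=0.788141: f=-0.029822 → u ← 0.788141 + 0.21·(-0.029822) = 0.781879
u(0.63) ≈ 0.7819

0.7819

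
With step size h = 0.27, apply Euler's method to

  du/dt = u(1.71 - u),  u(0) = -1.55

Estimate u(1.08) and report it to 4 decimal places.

-151.9868

Euler: u_{n+1} = u_n + h·f(t_n, u_n).
t=0.000000, u=-1.550000: f=-5.053000 → u ← -1.550000 + 0.27·(-5.053000) = -2.914310
t=0.270000, u=-2.914310: f=-13.476673 → u ← -2.914310 + 0.27·(-13.476673) = -6.553012
t=0.540000, u=-6.553012: f=-54.147612 → u ← -6.553012 + 0.27·(-54.147612) = -21.172867
t=0.810000, u=-21.172867: f=-484.495896 → u ← -21.172867 + 0.27·(-484.495896) = -151.986759
u(1.08) ≈ -151.9868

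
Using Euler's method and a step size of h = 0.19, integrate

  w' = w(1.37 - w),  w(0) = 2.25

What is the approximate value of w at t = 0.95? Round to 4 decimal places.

1.4791

Euler: w_{n+1} = w_n + h·f(t_n, w_n).
t=0.000000, w=2.250000: f=-1.980000 → w ← 2.250000 + 0.19·(-1.980000) = 1.873800
t=0.190000, w=1.873800: f=-0.944020 → w ← 1.873800 + 0.19·(-0.944020) = 1.694436
t=0.380000, w=1.694436: f=-0.549736 → w ← 1.694436 + 0.19·(-0.549736) = 1.589986
t=0.570000, w=1.589986: f=-0.349775 → w ← 1.589986 + 0.19·(-0.349775) = 1.523529
t=0.760000, w=1.523529: f=-0.233906 → w ← 1.523529 + 0.19·(-0.233906) = 1.479087
w(0.95) ≈ 1.4791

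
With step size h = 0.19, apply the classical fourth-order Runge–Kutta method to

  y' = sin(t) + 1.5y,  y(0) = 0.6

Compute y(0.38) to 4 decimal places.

1.1481

RK4: k1 = f(t_n, y_n); k2 = f(t_n + h/2, y_n + (h/2)·k1); k3 = f(t_n + h/2, y_n + (h/2)·k2); k4 = f(t_n + h, y_n + h·k3); y_{n+1} = y_n + (h/6)·(k1 + 2k2 + 2k3 + k4).
t=0.000000, y=0.600000:
  k1 = f(0.000000, 0.600000) = 0.900000
  k2 = f(0.095000, 0.685500) = 1.123107
  k3 = f(0.095000, 0.706695) = 1.154900
  k4 = f(0.190000, 0.819431) = 1.418005
  y ← 0.600000 + (0.19/6)·(k1 + 2k2 + 2k3 + k4) = 0.817677
t=0.190000, y=0.817677:
  k1 = f(0.190000, 0.817677) = 1.415375
  k2 = f(0.285000, 0.952138) = 1.709364
  k3 = f(0.285000, 0.980067) = 1.751258
  k4 = f(0.380000, 1.150416) = 2.096545
  y ← 0.817677 + (0.19/6)·(k1 + 2k2 + 2k3 + k4) = 1.148061
y(0.38) ≈ 1.1481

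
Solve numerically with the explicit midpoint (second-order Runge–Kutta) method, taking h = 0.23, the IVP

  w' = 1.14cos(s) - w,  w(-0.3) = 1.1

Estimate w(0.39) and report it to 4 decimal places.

Midpoint: k1 = f(s_n, w_n); k2 = f(s_n + h/2, w_n + (h/2)·k1); w_{n+1} = w_n + h·k2.
s=-0.300000, w=1.100000:
  k1 = f(-0.300000, 1.100000) = -0.010916
  k2 = f(-0.185000, 1.098745) = 0.021803
  w ← 1.100000 + 0.23·0.021803 = 1.105015
s=-0.070000, w=1.105015:
  k1 = f(-0.070000, 1.105015) = 0.032194
  k2 = f(0.045000, 1.108717) = 0.030129
  w ← 1.105015 + 0.23·0.030129 = 1.111944
s=0.160000, w=1.111944:
  k1 = f(0.160000, 1.111944) = 0.013495
  k2 = f(0.275000, 1.113496) = -0.016331
  w ← 1.111944 + 0.23·(-0.016331) = 1.108188
w(0.39) ≈ 1.1082

1.1082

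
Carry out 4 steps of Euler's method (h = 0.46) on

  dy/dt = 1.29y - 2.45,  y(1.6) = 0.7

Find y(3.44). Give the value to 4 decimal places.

-5.8311

Euler: y_{n+1} = y_n + h·f(t_n, y_n).
t=1.600000, y=0.700000: f=-1.547000 → y ← 0.700000 + 0.46·(-1.547000) = -0.011620
t=2.060000, y=-0.011620: f=-2.464990 → y ← -0.011620 + 0.46·(-2.464990) = -1.145515
t=2.520000, y=-1.145515: f=-3.927715 → y ← -1.145515 + 0.46·(-3.927715) = -2.952264
t=2.980000, y=-2.952264: f=-6.258421 → y ← -2.952264 + 0.46·(-6.258421) = -5.831138
y(3.44) ≈ -5.8311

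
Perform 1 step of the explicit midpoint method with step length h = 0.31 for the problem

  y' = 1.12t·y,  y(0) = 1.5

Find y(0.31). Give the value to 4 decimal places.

Midpoint: k1 = f(t_n, y_n); k2 = f(t_n + h/2, y_n + (h/2)·k1); y_{n+1} = y_n + h·k2.
t=0.000000, y=1.500000:
  k1 = f(0.000000, 1.500000) = 0.000000
  k2 = f(0.155000, 1.500000) = 0.260400
  y ← 1.500000 + 0.31·0.260400 = 1.580724
y(0.31) ≈ 1.5807

1.5807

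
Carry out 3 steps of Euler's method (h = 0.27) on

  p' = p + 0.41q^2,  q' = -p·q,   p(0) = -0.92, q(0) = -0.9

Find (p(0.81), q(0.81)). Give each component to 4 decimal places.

Euler on (p,q): p_{n+1} = p_n + h·p', q_{n+1} = q_n + h·q'.
0.000000: (-0.920000, -0.900000); f=(-0.587900, -0.828000) → (-1.078733, -1.123560)
0.270000: (-1.078733, -1.123560); f=(-0.561154, -1.212021) → (-1.230245, -1.450806)
0.540000: (-1.230245, -1.450806); f=(-0.367261, -1.784846) → (-1.329405, -1.932714)
(p(0.81), q(0.81)) ≈ (-1.3294, -1.9327)

-1.3294, -1.9327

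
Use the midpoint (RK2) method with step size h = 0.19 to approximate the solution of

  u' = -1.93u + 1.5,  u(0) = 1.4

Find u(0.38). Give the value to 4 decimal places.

Midpoint: k1 = f(t_n, u_n); k2 = f(t_n + h/2, u_n + (h/2)·k1); u_{n+1} = u_n + h·k2.
t=0.000000, u=1.400000:
  k1 = f(0.000000, 1.400000) = -1.202000
  k2 = f(0.095000, 1.285810) = -0.981613
  u ← 1.400000 + 0.19·(-0.981613) = 1.213493
t=0.190000, u=1.213493:
  k1 = f(0.190000, 1.213493) = -0.842042
  k2 = f(0.285000, 1.133499) = -0.687654
  u ← 1.213493 + 0.19·(-0.687654) = 1.082839
u(0.38) ≈ 1.0828

1.0828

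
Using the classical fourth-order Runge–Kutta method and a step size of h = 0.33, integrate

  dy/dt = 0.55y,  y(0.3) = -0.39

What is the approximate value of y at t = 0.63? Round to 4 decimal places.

-0.4676

RK4: k1 = f(t_n, y_n); k2 = f(t_n + h/2, y_n + (h/2)·k1); k3 = f(t_n + h/2, y_n + (h/2)·k2); k4 = f(t_n + h, y_n + h·k3); y_{n+1} = y_n + (h/6)·(k1 + 2k2 + 2k3 + k4).
t=0.300000, y=-0.390000:
  k1 = f(0.300000, -0.390000) = -0.214500
  k2 = f(0.465000, -0.425393) = -0.233966
  k3 = f(0.465000, -0.428604) = -0.235732
  k4 = f(0.630000, -0.467792) = -0.257285
  y ← -0.390000 + (0.33/6)·(k1 + 2k2 + 2k3 + k4) = -0.467615
y(0.63) ≈ -0.4676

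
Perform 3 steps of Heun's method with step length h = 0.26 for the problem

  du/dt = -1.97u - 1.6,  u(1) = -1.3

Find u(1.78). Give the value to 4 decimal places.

-0.9279

Heun: k1 = f(t_n, u_n); k2 = f(t_n + h, u_n + h·k1); u_{n+1} = u_n + (h/2)·(k1 + k2).
t=1.000000, u=-1.300000:
  k1 = f(1.000000, -1.300000) = 0.961000
  k2 = f(1.260000, -1.050140) = 0.468776
  u ← -1.300000 + (0.26/2)·(0.961000 + 0.468776) = -1.114129
t=1.260000, u=-1.114129:
  k1 = f(1.260000, -1.114129) = 0.594834
  k2 = f(1.520000, -0.959472) = 0.290160
  u ← -1.114129 + (0.26/2)·(0.594834 + 0.290160) = -0.999080
t=1.520000, u=-0.999080:
  k1 = f(1.520000, -0.999080) = 0.368187
  k2 = f(1.780000, -0.903351) = 0.179602
  u ← -0.999080 + (0.26/2)·(0.368187 + 0.179602) = -0.927867
u(1.78) ≈ -0.9279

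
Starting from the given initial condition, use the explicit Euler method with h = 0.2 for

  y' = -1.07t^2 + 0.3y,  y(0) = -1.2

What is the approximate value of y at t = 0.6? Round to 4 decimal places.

Euler: y_{n+1} = y_n + h·f(t_n, y_n).
t=0.000000, y=-1.200000: f=-0.360000 → y ← -1.200000 + 0.2·(-0.360000) = -1.272000
t=0.200000, y=-1.272000: f=-0.424400 → y ← -1.272000 + 0.2·(-0.424400) = -1.356880
t=0.400000, y=-1.356880: f=-0.578264 → y ← -1.356880 + 0.2·(-0.578264) = -1.472533
y(0.6) ≈ -1.4725

-1.4725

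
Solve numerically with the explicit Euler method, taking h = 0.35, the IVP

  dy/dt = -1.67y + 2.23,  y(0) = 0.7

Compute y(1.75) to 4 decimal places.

Euler: y_{n+1} = y_n + h·f(t_n, y_n).
t=0.000000, y=0.700000: f=1.061000 → y ← 0.700000 + 0.35·1.061000 = 1.071350
t=0.350000, y=1.071350: f=0.440846 → y ← 1.071350 + 0.35·0.440846 = 1.225646
t=0.700000, y=1.225646: f=0.183171 → y ← 1.225646 + 0.35·0.183171 = 1.289756
t=1.050000, y=1.289756: f=0.076108 → y ← 1.289756 + 0.35·0.076108 = 1.316394
t=1.400000, y=1.316394: f=0.031623 → y ← 1.316394 + 0.35·0.031623 = 1.327462
y(1.75) ≈ 1.3275

1.3275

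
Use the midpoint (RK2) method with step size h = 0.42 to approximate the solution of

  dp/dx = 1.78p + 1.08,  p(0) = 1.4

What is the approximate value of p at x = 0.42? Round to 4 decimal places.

Midpoint: k1 = f(x_n, p_n); k2 = f(x_n + h/2, p_n + (h/2)·k1); p_{n+1} = p_n + h·k2.
x=0.000000, p=1.400000:
  k1 = f(0.000000, 1.400000) = 3.572000
  k2 = f(0.210000, 2.150120) = 4.907214
  p ← 1.400000 + 0.42·4.907214 = 3.461030
p(0.42) ≈ 3.4610

3.4610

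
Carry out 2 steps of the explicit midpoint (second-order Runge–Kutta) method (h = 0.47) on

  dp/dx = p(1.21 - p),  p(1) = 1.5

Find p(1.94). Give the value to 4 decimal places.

Midpoint: k1 = f(x_n, p_n); k2 = f(x_n + h/2, p_n + (h/2)·k1); p_{n+1} = p_n + h·k2.
x=1.000000, p=1.500000:
  k1 = f(1.000000, 1.500000) = -0.435000
  k2 = f(1.235000, 1.397775) = -0.262467
  p ← 1.500000 + 0.47·(-0.262467) = 1.376640
x=1.470000, p=1.376640:
  k1 = f(1.470000, 1.376640) = -0.229404
  k2 = f(1.705000, 1.322730) = -0.149112
  p ← 1.376640 + 0.47·(-0.149112) = 1.306558
p(1.94) ≈ 1.3066

1.3066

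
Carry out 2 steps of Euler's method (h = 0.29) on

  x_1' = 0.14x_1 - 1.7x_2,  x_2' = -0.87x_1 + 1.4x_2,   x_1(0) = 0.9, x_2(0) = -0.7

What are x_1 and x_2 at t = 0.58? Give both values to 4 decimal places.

1.9308, -2.0264

Euler on (x_1,x_2): x_1_{n+1} = x_1_n + h·x_1', x_2_{n+1} = x_2_n + h·x_2'.
0.000000: (0.900000, -0.700000); f=(1.316000, -1.763000) → (1.281640, -1.211270)
0.290000: (1.281640, -1.211270); f=(2.238589, -2.810805) → (1.930831, -2.026403)
(x_1(0.58), x_2(0.58)) ≈ (1.9308, -2.0264)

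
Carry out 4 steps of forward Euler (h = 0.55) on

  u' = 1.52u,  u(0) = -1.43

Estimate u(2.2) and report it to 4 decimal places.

-16.2490

Euler: u_{n+1} = u_n + h·f(s_n, u_n).
s=0.000000, u=-1.430000: f=-2.173600 → u ← -1.430000 + 0.55·(-2.173600) = -2.625480
s=0.550000, u=-2.625480: f=-3.990730 → u ← -2.625480 + 0.55·(-3.990730) = -4.820381
s=1.100000, u=-4.820381: f=-7.326980 → u ← -4.820381 + 0.55·(-7.326980) = -8.850220
s=1.650000, u=-8.850220: f=-13.452334 → u ← -8.850220 + 0.55·(-13.452334) = -16.249004
u(2.2) ≈ -16.2490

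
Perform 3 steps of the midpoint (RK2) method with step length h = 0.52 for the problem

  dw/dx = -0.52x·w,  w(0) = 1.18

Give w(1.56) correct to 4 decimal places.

0.6155

Midpoint: k1 = f(x_n, w_n); k2 = f(x_n + h/2, w_n + (h/2)·k1); w_{n+1} = w_n + h·k2.
x=0.000000, w=1.180000:
  k1 = f(0.000000, 1.180000) = 0.000000
  k2 = f(0.260000, 1.180000) = -0.159536
  w ← 1.180000 + 0.52·(-0.159536) = 1.097041
x=0.520000, w=1.097041:
  k1 = f(0.520000, 1.097041) = -0.296640
  k2 = f(0.780000, 1.019915) = -0.413677
  w ← 1.097041 + 0.52·(-0.413677) = 0.881929
x=1.040000, w=0.881929:
  k1 = f(1.040000, 0.881929) = -0.476947
  k2 = f(1.300000, 0.757923) = -0.512356
  w ← 0.881929 + 0.52·(-0.512356) = 0.615504
w(1.56) ≈ 0.6155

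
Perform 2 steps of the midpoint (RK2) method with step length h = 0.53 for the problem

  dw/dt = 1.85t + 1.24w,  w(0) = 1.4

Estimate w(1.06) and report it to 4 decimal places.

6.3492

Midpoint: k1 = f(t_n, w_n); k2 = f(t_n + h/2, w_n + (h/2)·k1); w_{n+1} = w_n + h·k2.
t=0.000000, w=1.400000:
  k1 = f(0.000000, 1.400000) = 1.736000
  k2 = f(0.265000, 1.860040) = 2.796700
  w ← 1.400000 + 0.53·2.796700 = 2.882251
t=0.530000, w=2.882251:
  k1 = f(0.530000, 2.882251) = 4.554491
  k2 = f(0.795000, 4.089191) = 6.541347
  w ← 2.882251 + 0.53·6.541347 = 6.349165
w(1.06) ≈ 6.3492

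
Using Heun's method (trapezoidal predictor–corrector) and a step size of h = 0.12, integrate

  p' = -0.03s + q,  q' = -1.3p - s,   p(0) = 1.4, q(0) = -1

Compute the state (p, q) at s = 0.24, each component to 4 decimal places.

1.1074, -1.4240

Heun on (p,q): k1 = f(s_n, state_n); k2 = f(s_n + h, state_n + h·k1); state_{n+1} = state_n + (h/2)·(k1 + k2).
0.000000: (1.400000, -1.000000)
  k1 = (-1.000000, -1.820000)
  predictor → (1.280000, -1.218400)
  k2 = (-1.222000, -1.784000)
  → (1.266680, -1.216240)
0.120000: (1.266680, -1.216240)
  k1 = (-1.219840, -1.766684)
  predictor → (1.120299, -1.428242)
  k2 = (-1.435442, -1.696389)
  → (1.107363, -1.424024)
(p(0.24), q(0.24)) ≈ (1.1074, -1.4240)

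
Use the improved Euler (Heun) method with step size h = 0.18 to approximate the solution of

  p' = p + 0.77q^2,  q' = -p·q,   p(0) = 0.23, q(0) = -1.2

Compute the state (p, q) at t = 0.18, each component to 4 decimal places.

0.4846, -1.1264

Heun on (p,q): k1 = f(t_n, state_n); k2 = f(t_n + h, state_n + h·k1); state_{n+1} = state_n + (h/2)·(k1 + k2).
0.000000: (0.230000, -1.200000)
  k1 = (1.338800, 0.276000)
  predictor → (0.470984, -1.150320)
  k2 = (1.489876, 0.541782)
  → (0.484581, -1.126400)
(p(0.18), q(0.18)) ≈ (0.4846, -1.1264)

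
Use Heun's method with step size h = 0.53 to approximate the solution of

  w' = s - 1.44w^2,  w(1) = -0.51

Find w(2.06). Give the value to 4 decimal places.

0.7185

Heun: k1 = f(s_n, w_n); k2 = f(s_n + h, w_n + h·k1); w_{n+1} = w_n + (h/2)·(k1 + k2).
s=1.000000, w=-0.510000:
  k1 = f(1.000000, -0.510000) = 0.625456
  k2 = f(1.530000, -0.178508) = 1.484114
  w ← -0.510000 + (0.53/2)·(0.625456 + 1.484114) = 0.049036
s=1.530000, w=0.049036:
  k1 = f(1.530000, 0.049036) = 1.526537
  k2 = f(2.060000, 0.858101) = 0.999674
  w ← 0.049036 + (0.53/2)·(1.526537 + 0.999674) = 0.718482
w(2.06) ≈ 0.7185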